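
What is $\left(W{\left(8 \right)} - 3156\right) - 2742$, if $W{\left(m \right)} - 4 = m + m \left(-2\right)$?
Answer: $-5902$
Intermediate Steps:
$W{\left(m \right)} = 4 - m$ ($W{\left(m \right)} = 4 + \left(m + m \left(-2\right)\right) = 4 + \left(m - 2 m\right) = 4 - m$)
$\left(W{\left(8 \right)} - 3156\right) - 2742 = \left(\left(4 - 8\right) - 3156\right) - 2742 = \left(-4 - 3156\right) - 2742 = -3160 - 2742 = -5902$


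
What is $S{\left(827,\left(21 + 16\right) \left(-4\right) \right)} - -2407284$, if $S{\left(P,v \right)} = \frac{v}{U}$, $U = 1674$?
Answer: $\frac{2014896634}{837} \approx 2.4073 \cdot 10^{6}$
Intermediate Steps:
$S{\left(P,v \right)} = \frac{v}{1674}$
$S{\left(827,\left(21 + 16\right) \left(-4\right) \right)} - -2407284 = \frac{\left(21 + 16\right) \left(-4\right)}{1674} - -2407284 = \frac{37 \left(-4\right)}{1674} + 2407284 = \frac{1}{1674} \left(-148\right) + 2407284 = - \frac{74}{837} + 2407284 = \frac{2014896634}{837}$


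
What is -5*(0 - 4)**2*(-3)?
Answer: 240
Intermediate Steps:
-5*(0 - 4)**2*(-3) = -5*(-4)**2*(-3) = -5*16*(-3) = -80*(-3) = 240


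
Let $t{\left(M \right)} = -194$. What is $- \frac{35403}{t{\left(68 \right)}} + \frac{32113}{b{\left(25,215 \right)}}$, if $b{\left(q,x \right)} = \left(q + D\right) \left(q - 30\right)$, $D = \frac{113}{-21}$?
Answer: $- \frac{28949091}{199820} \approx -144.88$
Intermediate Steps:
$D = - \frac{113}{21}$ ($D = 113 \left(- \frac{1}{21}\right) = - \frac{113}{21} \approx -5.381$)
$b{\left(q,x \right)} = \left(-30 + q\right) \left(- \frac{113}{21} + q\right)$ ($b{\left(q,x \right)} = \left(q - \frac{113}{21}\right) \left(q - 30\right) = \left(- \frac{113}{21} + q\right) \left(-30 + q\right) = \left(-30 + q\right) \left(- \frac{113}{21} + q\right)$)
$- \frac{35403}{t{\left(68 \right)}} + \frac{32113}{b{\left(25,215 \right)}} = - \frac{35403}{-194} + \frac{32113}{\frac{1130}{7} + 25^{2} - \frac{18575}{21}} = \left(-35403\right) \left(- \frac{1}{194}\right) + \frac{32113}{\frac{1130}{7} + 625 - \frac{18575}{21}} = \frac{35403}{194} + \frac{32113}{- \frac{2060}{21}} = \frac{35403}{194} + 32113 \left(- \frac{21}{2060}\right) = \frac{35403}{194} - \frac{674373}{2060} = - \frac{28949091}{199820}$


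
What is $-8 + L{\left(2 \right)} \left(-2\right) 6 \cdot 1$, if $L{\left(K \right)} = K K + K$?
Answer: $-80$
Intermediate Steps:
$L{\left(K \right)} = K + K^{2}$ ($L{\left(K \right)} = K^{2} + K = K + K^{2}$)
$-8 + L{\left(2 \right)} \left(-2\right) 6 \cdot 1 = -8 + 2 \left(1 + 2\right) \left(-2\right) 6 \cdot 1 = -8 + 2 \cdot 3 \left(\left(-12\right) 1\right) = -8 + 6 \left(-12\right) = -8 - 72 = -80$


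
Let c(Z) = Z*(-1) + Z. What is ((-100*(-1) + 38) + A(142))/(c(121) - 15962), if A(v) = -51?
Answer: -87/15962 ≈ -0.0054504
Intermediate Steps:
c(Z) = 0 (c(Z) = -Z + Z = 0)
((-100*(-1) + 38) + A(142))/(c(121) - 15962) = ((-100*(-1) + 38) - 51)/(0 - 15962) = ((100 + 38) - 51)/(-15962) = (138 - 51)*(-1/15962) = 87*(-1/15962) = -87/15962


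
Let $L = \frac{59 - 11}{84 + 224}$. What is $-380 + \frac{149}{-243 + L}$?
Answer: $- \frac{7117093}{18699} \approx -380.61$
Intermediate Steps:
$L = \frac{12}{77}$ ($L = \frac{48}{308} = 48 \cdot \frac{1}{308} = \frac{12}{77} \approx 0.15584$)
$-380 + \frac{149}{-243 + L} = -380 + \frac{149}{-243 + \frac{12}{77}} = -380 + \frac{149}{- \frac{18699}{77}} = -380 + 149 \left(- \frac{77}{18699}\right) = -380 - \frac{11473}{18699} = - \frac{7117093}{18699}$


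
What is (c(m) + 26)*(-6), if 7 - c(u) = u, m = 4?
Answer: -174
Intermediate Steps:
c(u) = 7 - u
(c(m) + 26)*(-6) = ((7 - 1*4) + 26)*(-6) = ((7 - 4) + 26)*(-6) = (3 + 26)*(-6) = 29*(-6) = -174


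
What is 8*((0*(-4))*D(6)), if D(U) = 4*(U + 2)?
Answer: 0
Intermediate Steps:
D(U) = 8 + 4*U (D(U) = 4*(2 + U) = 8 + 4*U)
8*((0*(-4))*D(6)) = 8*((0*(-4))*(8 + 4*6)) = 8*(0*(8 + 24)) = 8*(0*32) = 8*0 = 0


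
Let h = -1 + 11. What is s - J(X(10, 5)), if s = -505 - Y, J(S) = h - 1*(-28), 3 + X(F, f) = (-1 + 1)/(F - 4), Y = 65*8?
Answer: -1063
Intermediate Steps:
Y = 520
h = 10
X(F, f) = -3 (X(F, f) = -3 + (-1 + 1)/(F - 4) = -3 + 0/(-4 + F) = -3 + 0 = -3)
J(S) = 38 (J(S) = 10 - 1*(-28) = 10 + 28 = 38)
s = -1025 (s = -505 - 1*520 = -505 - 520 = -1025)
s - J(X(10, 5)) = -1025 - 1*38 = -1025 - 38 = -1063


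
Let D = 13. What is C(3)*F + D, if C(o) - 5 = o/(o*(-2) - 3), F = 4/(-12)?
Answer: 103/9 ≈ 11.444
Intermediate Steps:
F = -⅓ (F = 4*(-1/12) = -⅓ ≈ -0.33333)
C(o) = 5 + o/(-3 - 2*o) (C(o) = 5 + o/(o*(-2) - 3) = 5 + o/(-2*o - 3) = 5 + o/(-3 - 2*o))
C(3)*F + D = (3*(5 + 3*3)/(3 + 2*3))*(-⅓) + 13 = (3*(5 + 9)/(3 + 6))*(-⅓) + 13 = (3*14/9)*(-⅓) + 13 = (3*(⅑)*14)*(-⅓) + 13 = (14/3)*(-⅓) + 13 = -14/9 + 13 = 103/9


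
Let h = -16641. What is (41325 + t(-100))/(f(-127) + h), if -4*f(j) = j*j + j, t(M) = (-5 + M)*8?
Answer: -26990/13761 ≈ -1.9613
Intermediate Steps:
t(M) = -40 + 8*M
f(j) = -j/4 - j**2/4 (f(j) = -(j*j + j)/4 = -(j**2 + j)/4 = -(j + j**2)/4 = -j/4 - j**2/4)
(41325 + t(-100))/(f(-127) + h) = (41325 + (-40 + 8*(-100)))/(-1/4*(-127)*(1 - 127) - 16641) = (41325 + (-40 - 800))/(-1/4*(-127)*(-126) - 16641) = (41325 - 840)/(-8001/2 - 16641) = 40485/(-41283/2) = 40485*(-2/41283) = -26990/13761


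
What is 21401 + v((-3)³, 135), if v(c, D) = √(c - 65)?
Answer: 21401 + 2*I*√23 ≈ 21401.0 + 9.5917*I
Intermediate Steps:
v(c, D) = √(-65 + c)
21401 + v((-3)³, 135) = 21401 + √(-65 + (-3)³) = 21401 + √(-65 - 27) = 21401 + √(-92) = 21401 + 2*I*√23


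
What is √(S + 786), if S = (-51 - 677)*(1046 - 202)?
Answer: I*√613646 ≈ 783.36*I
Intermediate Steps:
S = -614432 (S = -728*844 = -614432)
√(S + 786) = √(-614432 + 786) = √(-613646) = I*√613646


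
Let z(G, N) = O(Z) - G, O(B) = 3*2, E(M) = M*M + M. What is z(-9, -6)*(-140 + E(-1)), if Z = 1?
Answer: -2100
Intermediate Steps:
E(M) = M + M² (E(M) = M² + M = M + M²)
O(B) = 6
z(G, N) = 6 - G
z(-9, -6)*(-140 + E(-1)) = (6 - 1*(-9))*(-140 - (1 - 1)) = (6 + 9)*(-140 - 1*0) = 15*(-140 + 0) = 15*(-140) = -2100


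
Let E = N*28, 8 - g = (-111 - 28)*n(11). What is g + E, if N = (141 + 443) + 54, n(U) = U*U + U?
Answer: 36220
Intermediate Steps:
n(U) = U + U² (n(U) = U² + U = U + U²)
N = 638 (N = 584 + 54 = 638)
g = 18356 (g = 8 - (-111 - 28)*11*(1 + 11) = 8 - (-139)*11*12 = 8 - (-139)*132 = 8 - 1*(-18348) = 8 + 18348 = 18356)
E = 17864 (E = 638*28 = 17864)
g + E = 18356 + 17864 = 36220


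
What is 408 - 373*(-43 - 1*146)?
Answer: 70905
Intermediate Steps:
408 - 373*(-43 - 1*146) = 408 - 373*(-43 - 146) = 408 - 373*(-189) = 408 + 70497 = 70905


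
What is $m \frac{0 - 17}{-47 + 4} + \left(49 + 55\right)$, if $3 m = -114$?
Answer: $\frac{3826}{43} \approx 88.977$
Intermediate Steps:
$m = -38$ ($m = \frac{1}{3} \left(-114\right) = -38$)
$m \frac{0 - 17}{-47 + 4} + \left(49 + 55\right) = - 38 \frac{0 - 17}{-47 + 4} + \left(49 + 55\right) = - 38 \left(- \frac{17}{-43}\right) + 104 = - 38 \left(\left(-17\right) \left(- \frac{1}{43}\right)\right) + 104 = \left(-38\right) \frac{17}{43} + 104 = - \frac{646}{43} + 104 = \frac{3826}{43}$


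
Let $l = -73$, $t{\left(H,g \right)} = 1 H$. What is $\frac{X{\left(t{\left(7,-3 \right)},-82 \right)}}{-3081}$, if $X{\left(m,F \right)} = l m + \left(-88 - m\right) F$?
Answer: $- \frac{7279}{3081} \approx -2.3625$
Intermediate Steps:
$t{\left(H,g \right)} = H$
$X{\left(m,F \right)} = - 73 m + F \left(-88 - m\right)$ ($X{\left(m,F \right)} = - 73 m + \left(-88 - m\right) F = - 73 m + F \left(-88 - m\right)$)
$\frac{X{\left(t{\left(7,-3 \right)},-82 \right)}}{-3081} = \frac{\left(-88\right) \left(-82\right) - 511 - \left(-82\right) 7}{-3081} = \left(7216 - 511 + 574\right) \left(- \frac{1}{3081}\right) = 7279 \left(- \frac{1}{3081}\right) = - \frac{7279}{3081}$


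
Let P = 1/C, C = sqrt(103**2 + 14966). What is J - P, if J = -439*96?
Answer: -42144 - sqrt(1023)/5115 ≈ -42144.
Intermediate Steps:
J = -42144
C = 5*sqrt(1023) (C = sqrt(10609 + 14966) = sqrt(25575) = 5*sqrt(1023) ≈ 159.92)
P = sqrt(1023)/5115 (P = 1/(5*sqrt(1023)) = sqrt(1023)/5115 ≈ 0.0062531)
J - P = -42144 - sqrt(1023)/5115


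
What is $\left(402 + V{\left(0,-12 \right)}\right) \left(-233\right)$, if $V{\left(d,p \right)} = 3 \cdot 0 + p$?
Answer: $-90870$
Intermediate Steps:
$V{\left(d,p \right)} = p$ ($V{\left(d,p \right)} = 0 + p = p$)
$\left(402 + V{\left(0,-12 \right)}\right) \left(-233\right) = \left(402 - 12\right) \left(-233\right) = 390 \left(-233\right) = -90870$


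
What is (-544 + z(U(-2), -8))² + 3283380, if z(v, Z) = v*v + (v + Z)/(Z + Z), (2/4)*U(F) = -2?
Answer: 56981961/16 ≈ 3.5614e+6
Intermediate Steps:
U(F) = -4 (U(F) = 2*(-2) = -4)
z(v, Z) = v² + (Z + v)/(2*Z) (z(v, Z) = v² + (Z + v)/((2*Z)) = v² + (Z + v)*(1/(2*Z)) = v² + (Z + v)/(2*Z))
(-544 + z(U(-2), -8))² + 3283380 = (-544 + (½ + (-4)² + (½)*(-4)/(-8)))² + 3283380 = (-544 + (½ + 16 + (½)*(-4)*(-⅛)))² + 3283380 = (-544 + (½ + 16 + ¼))² + 3283380 = (-544 + 67/4)² + 3283380 = (-2109/4)² + 3283380 = 4447881/16 + 3283380 = 56981961/16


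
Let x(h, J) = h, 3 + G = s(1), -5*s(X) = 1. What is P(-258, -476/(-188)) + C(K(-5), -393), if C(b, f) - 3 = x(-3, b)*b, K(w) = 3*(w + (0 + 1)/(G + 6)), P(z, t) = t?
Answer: 31135/658 ≈ 47.318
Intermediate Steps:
s(X) = -1/5 (s(X) = -1/5*1 = -1/5)
G = -16/5 (G = -3 - 1/5 = -16/5 ≈ -3.2000)
K(w) = 15/14 + 3*w (K(w) = 3*(w + (0 + 1)/(-16/5 + 6)) = 3*(w + 1/(14/5)) = 3*(w + 1*(5/14)) = 3*(w + 5/14) = 3*(5/14 + w) = 15/14 + 3*w)
C(b, f) = 3 - 3*b
P(-258, -476/(-188)) + C(K(-5), -393) = -476/(-188) + (3 - 3*(15/14 + 3*(-5))) = -476*(-1/188) + (3 - 3*(15/14 - 15)) = 119/47 + (3 - 3*(-195/14)) = 119/47 + (3 + 585/14) = 119/47 + 627/14 = 31135/658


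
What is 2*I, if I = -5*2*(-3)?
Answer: 60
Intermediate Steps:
I = 30 (I = -10*(-3) = 30)
2*I = 2*30 = 60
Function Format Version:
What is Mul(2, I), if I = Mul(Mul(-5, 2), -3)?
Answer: 60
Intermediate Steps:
I = 30 (I = Mul(-10, -3) = 30)
Mul(2, I) = Mul(2, 30) = 60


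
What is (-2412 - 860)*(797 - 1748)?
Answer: 3111672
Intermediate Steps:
(-2412 - 860)*(797 - 1748) = -3272*(-951) = 3111672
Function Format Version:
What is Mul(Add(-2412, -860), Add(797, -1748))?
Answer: 3111672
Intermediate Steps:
Mul(Add(-2412, -860), Add(797, -1748)) = Mul(-3272, -951) = 3111672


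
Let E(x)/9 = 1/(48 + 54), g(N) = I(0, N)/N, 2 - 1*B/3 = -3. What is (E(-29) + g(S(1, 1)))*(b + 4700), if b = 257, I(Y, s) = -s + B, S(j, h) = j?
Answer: 2374403/34 ≈ 69835.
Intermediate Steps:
B = 15 (B = 6 - 3*(-3) = 6 + 9 = 15)
I(Y, s) = 15 - s (I(Y, s) = -s + 15 = 15 - s)
g(N) = (15 - N)/N
E(x) = 3/34 (E(x) = 9/(48 + 54) = 9/102 = 9*(1/102) = 3/34)
(E(-29) + g(S(1, 1)))*(b + 4700) = (3/34 + (15 - 1*1)/1)*(257 + 4700) = (3/34 + 1*(15 - 1))*4957 = (3/34 + 1*14)*4957 = (3/34 + 14)*4957 = (479/34)*4957 = 2374403/34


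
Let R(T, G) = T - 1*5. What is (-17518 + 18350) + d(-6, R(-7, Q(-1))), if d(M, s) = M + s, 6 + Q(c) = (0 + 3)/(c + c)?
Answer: 814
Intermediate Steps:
Q(c) = -6 + 3/(2*c) (Q(c) = -6 + (0 + 3)/(c + c) = -6 + 3/((2*c)) = -6 + 3*(1/(2*c)) = -6 + 3/(2*c))
R(T, G) = -5 + T (R(T, G) = T - 5 = -5 + T)
(-17518 + 18350) + d(-6, R(-7, Q(-1))) = (-17518 + 18350) + (-6 + (-5 - 7)) = 832 + (-6 - 12) = 832 - 18 = 814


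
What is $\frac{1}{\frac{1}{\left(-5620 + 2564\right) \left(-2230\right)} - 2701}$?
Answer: $- \frac{6814880}{18406990879} \approx -0.00037023$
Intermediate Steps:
$\frac{1}{\frac{1}{\left(-5620 + 2564\right) \left(-2230\right)} - 2701} = \frac{1}{\frac{1}{-3056} \left(- \frac{1}{2230}\right) - 2701} = \frac{1}{\left(- \frac{1}{3056}\right) \left(- \frac{1}{2230}\right) - 2701} = \frac{1}{\frac{1}{6814880} - 2701} = \frac{1}{- \frac{18406990879}{6814880}} = - \frac{6814880}{18406990879}$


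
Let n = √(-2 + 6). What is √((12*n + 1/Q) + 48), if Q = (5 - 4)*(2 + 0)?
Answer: √290/2 ≈ 8.5147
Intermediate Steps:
Q = 2 (Q = 1*2 = 2)
n = 2 (n = √4 = 2)
√((12*n + 1/Q) + 48) = √((12*2 + 1/2) + 48) = √((24 + ½) + 48) = √(49/2 + 48) = √(145/2) = √290/2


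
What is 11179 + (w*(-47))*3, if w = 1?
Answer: 11038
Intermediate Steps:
11179 + (w*(-47))*3 = 11179 + (1*(-47))*3 = 11179 - 47*3 = 11179 - 141 = 11038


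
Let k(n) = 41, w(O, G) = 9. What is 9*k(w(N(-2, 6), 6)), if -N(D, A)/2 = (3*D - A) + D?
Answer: 369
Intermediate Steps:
N(D, A) = -8*D + 2*A (N(D, A) = -2*((3*D - A) + D) = -2*((-A + 3*D) + D) = -2*(-A + 4*D) = -8*D + 2*A)
9*k(w(N(-2, 6), 6)) = 9*41 = 369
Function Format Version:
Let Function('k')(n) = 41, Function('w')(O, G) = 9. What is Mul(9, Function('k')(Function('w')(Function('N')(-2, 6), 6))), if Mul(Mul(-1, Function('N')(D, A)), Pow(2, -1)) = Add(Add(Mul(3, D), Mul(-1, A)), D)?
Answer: 369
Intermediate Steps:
Function('N')(D, A) = Add(Mul(-8, D), Mul(2, A)) (Function('N')(D, A) = Mul(-2, Add(Add(Mul(3, D), Mul(-1, A)), D)) = Mul(-2, Add(Add(Mul(-1, A), Mul(3, D)), D)) = Mul(-2, Add(Mul(-1, A), Mul(4, D))) = Add(Mul(-8, D), Mul(2, A)))
Mul(9, Function('k')(Function('w')(Function('N')(-2, 6), 6))) = Mul(9, 41) = 369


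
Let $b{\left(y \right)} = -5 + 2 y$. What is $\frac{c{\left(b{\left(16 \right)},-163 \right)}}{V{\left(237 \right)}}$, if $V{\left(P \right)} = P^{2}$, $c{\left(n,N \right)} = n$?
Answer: $\frac{3}{6241} \approx 0.00048069$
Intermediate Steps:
$\frac{c{\left(b{\left(16 \right)},-163 \right)}}{V{\left(237 \right)}} = \frac{-5 + 2 \cdot 16}{237^{2}} = \frac{-5 + 32}{56169} = 27 \cdot \frac{1}{56169} = \frac{3}{6241}$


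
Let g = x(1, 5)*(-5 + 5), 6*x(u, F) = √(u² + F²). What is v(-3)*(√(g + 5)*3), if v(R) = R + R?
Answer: -18*√5 ≈ -40.249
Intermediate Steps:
x(u, F) = √(F² + u²)/6 (x(u, F) = √(u² + F²)/6 = √(F² + u²)/6)
v(R) = 2*R
g = 0 (g = (√(5² + 1²)/6)*(-5 + 5) = (√(25 + 1)/6)*0 = (√26/6)*0 = 0)
v(-3)*(√(g + 5)*3) = (2*(-3))*(√(0 + 5)*3) = -6*√5*3 = -18*√5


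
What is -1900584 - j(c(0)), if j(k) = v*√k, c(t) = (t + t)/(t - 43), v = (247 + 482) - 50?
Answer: -1900584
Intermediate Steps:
v = 679 (v = 729 - 50 = 679)
c(t) = 2*t/(-43 + t) (c(t) = (2*t)/(-43 + t) = 2*t/(-43 + t))
j(k) = 679*√k
-1900584 - j(c(0)) = -1900584 - 679*√(2*0/(-43 + 0)) = -1900584 - 679*√(2*0/(-43)) = -1900584 - 679*√(2*0*(-1/43)) = -1900584 - 679*√0 = -1900584 - 679*0 = -1900584 - 1*0 = -1900584 + 0 = -1900584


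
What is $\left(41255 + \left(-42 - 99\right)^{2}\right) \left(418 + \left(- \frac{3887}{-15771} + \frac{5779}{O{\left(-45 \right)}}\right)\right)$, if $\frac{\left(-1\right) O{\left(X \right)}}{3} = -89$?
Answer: $\frac{37747743856768}{1403619} \approx 2.6893 \cdot 10^{7}$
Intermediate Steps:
$O{\left(X \right)} = 267$ ($O{\left(X \right)} = \left(-3\right) \left(-89\right) = 267$)
$\left(41255 + \left(-42 - 99\right)^{2}\right) \left(418 + \left(- \frac{3887}{-15771} + \frac{5779}{O{\left(-45 \right)}}\right)\right) = \left(41255 + \left(-42 - 99\right)^{2}\right) \left(418 + \left(- \frac{3887}{-15771} + \frac{5779}{267}\right)\right) = \left(41255 + \left(-141\right)^{2}\right) \left(418 + \left(\left(-3887\right) \left(- \frac{1}{15771}\right) + 5779 \cdot \frac{1}{267}\right)\right) = \left(41255 + 19881\right) \left(418 + \left(\frac{3887}{15771} + \frac{5779}{267}\right)\right) = 61136 \left(418 + \frac{30726146}{1403619}\right) = 61136 \cdot \frac{617438888}{1403619} = \frac{37747743856768}{1403619}$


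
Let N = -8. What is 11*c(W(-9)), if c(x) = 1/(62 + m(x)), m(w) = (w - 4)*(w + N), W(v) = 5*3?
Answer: 11/139 ≈ 0.079137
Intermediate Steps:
W(v) = 15
m(w) = (-8 + w)*(-4 + w) (m(w) = (w - 4)*(w - 8) = (-4 + w)*(-8 + w) = (-8 + w)*(-4 + w))
c(x) = 1/(94 + x**2 - 12*x) (c(x) = 1/(62 + (32 + x**2 - 12*x)) = 1/(94 + x**2 - 12*x))
11*c(W(-9)) = 11/(94 + 15**2 - 12*15) = 11/(94 + 225 - 180) = 11/139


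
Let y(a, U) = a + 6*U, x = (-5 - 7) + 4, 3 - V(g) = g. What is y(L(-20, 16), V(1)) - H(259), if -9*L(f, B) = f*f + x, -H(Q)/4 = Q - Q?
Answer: -284/9 ≈ -31.556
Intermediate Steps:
V(g) = 3 - g
x = -8 (x = -12 + 4 = -8)
H(Q) = 0 (H(Q) = -4*(Q - Q) = -4*0 = 0)
L(f, B) = 8/9 - f²/9 (L(f, B) = -(f*f - 8)/9 = -(f² - 8)/9 = -(-8 + f²)/9 = 8/9 - f²/9)
y(L(-20, 16), V(1)) - H(259) = ((8/9 - ⅑*(-20)²) + 6*(3 - 1*1)) - 1*0 = ((8/9 - ⅑*400) + 6*(3 - 1)) + 0 = ((8/9 - 400/9) + 6*2) + 0 = (-392/9 + 12) + 0 = -284/9 + 0 = -284/9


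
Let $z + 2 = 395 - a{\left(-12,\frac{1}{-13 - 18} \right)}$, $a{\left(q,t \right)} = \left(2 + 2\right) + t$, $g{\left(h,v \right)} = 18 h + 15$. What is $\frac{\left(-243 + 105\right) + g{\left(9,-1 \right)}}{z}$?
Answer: $\frac{403}{4020} \approx 0.10025$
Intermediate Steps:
$g{\left(h,v \right)} = 15 + 18 h$
$a{\left(q,t \right)} = 4 + t$
$z = \frac{12060}{31}$ ($z = -2 + \left(395 - \left(4 + \frac{1}{-13 - 18}\right)\right) = -2 + \left(395 - \left(4 + \frac{1}{-31}\right)\right) = -2 + \left(395 - \left(4 - \frac{1}{31}\right)\right) = -2 + \left(395 - \frac{123}{31}\right) = -2 + \frac{12122}{31} = \frac{12060}{31} \approx 389.03$)
$\frac{\left(-243 + 105\right) + g{\left(9,-1 \right)}}{z} = \frac{\left(-243 + 105\right) + \left(15 + 18 \cdot 9\right)}{\frac{12060}{31}} = \left(-138 + \left(15 + 162\right)\right) \frac{31}{12060} = \left(-138 + 177\right) \frac{31}{12060} = 39 \cdot \frac{31}{12060} = \frac{403}{4020}$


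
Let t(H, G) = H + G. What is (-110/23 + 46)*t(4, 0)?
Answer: 3792/23 ≈ 164.87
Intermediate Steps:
t(H, G) = G + H
(-110/23 + 46)*t(4, 0) = (-110/23 + 46)*(0 + 4) = (-110*1/23 + 46)*4 = (-110/23 + 46)*4 = (948/23)*4 = 3792/23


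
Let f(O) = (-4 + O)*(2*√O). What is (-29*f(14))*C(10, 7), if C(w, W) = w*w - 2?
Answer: -56840*√14 ≈ -2.1268e+5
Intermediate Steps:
f(O) = 2*√O*(-4 + O)
C(w, W) = -2 + w² (C(w, W) = w² - 2 = -2 + w²)
(-29*f(14))*C(10, 7) = (-58*√14*(-4 + 14))*(-2 + 10²) = (-58*√14*10)*(-2 + 100) = -580*√14*98 = -56840*√14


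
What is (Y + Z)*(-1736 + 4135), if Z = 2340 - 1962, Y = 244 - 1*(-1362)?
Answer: 4759616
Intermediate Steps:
Y = 1606 (Y = 244 + 1362 = 1606)
Z = 378
(Y + Z)*(-1736 + 4135) = (1606 + 378)*(-1736 + 4135) = 1984*2399 = 4759616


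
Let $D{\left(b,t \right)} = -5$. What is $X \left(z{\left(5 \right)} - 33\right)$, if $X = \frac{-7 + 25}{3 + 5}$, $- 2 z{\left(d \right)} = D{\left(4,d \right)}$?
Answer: $- \frac{549}{8} \approx -68.625$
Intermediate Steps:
$z{\left(d \right)} = \frac{5}{2}$ ($z{\left(d \right)} = \left(- \frac{1}{2}\right) \left(-5\right) = \frac{5}{2}$)
$X = \frac{9}{4}$ ($X = \frac{18}{8} = 18 \cdot \frac{1}{8} = \frac{9}{4} \approx 2.25$)
$X \left(z{\left(5 \right)} - 33\right) = \frac{9 \left(\frac{5}{2} - 33\right)}{4} = \frac{9}{4} \left(- \frac{61}{2}\right) = - \frac{549}{8}$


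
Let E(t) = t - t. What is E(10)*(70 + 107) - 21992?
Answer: -21992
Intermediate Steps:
E(t) = 0
E(10)*(70 + 107) - 21992 = 0*(70 + 107) - 21992 = 0*177 - 21992 = 0 - 21992 = -21992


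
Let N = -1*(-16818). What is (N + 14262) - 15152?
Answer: 15928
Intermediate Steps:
N = 16818
(N + 14262) - 15152 = (16818 + 14262) - 15152 = 31080 - 15152 = 15928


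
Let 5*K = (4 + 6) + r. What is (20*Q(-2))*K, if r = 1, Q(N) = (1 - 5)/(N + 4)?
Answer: -88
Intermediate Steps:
Q(N) = -4/(4 + N)
K = 11/5 (K = ((4 + 6) + 1)/5 = (10 + 1)/5 = (⅕)*11 = 11/5 ≈ 2.2000)
(20*Q(-2))*K = (20*(-4/(4 - 2)))*(11/5) = (20*(-4/2))*(11/5) = (20*(-4*½))*(11/5) = (20*(-2))*(11/5) = -40*11/5 = -88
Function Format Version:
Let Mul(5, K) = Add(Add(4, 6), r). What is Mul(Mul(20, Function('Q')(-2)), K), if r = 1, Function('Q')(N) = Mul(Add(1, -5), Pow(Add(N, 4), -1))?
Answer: -88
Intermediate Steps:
Function('Q')(N) = Mul(-4, Pow(Add(4, N), -1))
K = Rational(11, 5) (K = Mul(Rational(1, 5), Add(Add(4, 6), 1)) = Mul(Rational(1, 5), Add(10, 1)) = Mul(Rational(1, 5), 11) = Rational(11, 5) ≈ 2.2000)
Mul(Mul(20, Function('Q')(-2)), K) = Mul(Mul(20, Mul(-4, Pow(Add(4, -2), -1))), Rational(11, 5)) = Mul(Mul(20, Mul(-4, Pow(2, -1))), Rational(11, 5)) = Mul(Mul(20, Mul(-4, Rational(1, 2))), Rational(11, 5)) = Mul(Mul(20, -2), Rational(11, 5)) = Mul(-40, Rational(11, 5)) = -88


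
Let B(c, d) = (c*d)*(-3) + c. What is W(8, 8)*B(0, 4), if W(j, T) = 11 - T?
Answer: 0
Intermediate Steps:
B(c, d) = c - 3*c*d (B(c, d) = -3*c*d + c = c - 3*c*d)
W(8, 8)*B(0, 4) = (11 - 1*8)*(0*(1 - 3*4)) = (11 - 8)*(0*(1 - 12)) = 3*(0*(-11)) = 3*0 = 0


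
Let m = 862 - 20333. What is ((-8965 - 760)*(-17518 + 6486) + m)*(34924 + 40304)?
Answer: 8069461489212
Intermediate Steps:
m = -19471
((-8965 - 760)*(-17518 + 6486) + m)*(34924 + 40304) = ((-8965 - 760)*(-17518 + 6486) - 19471)*(34924 + 40304) = (-9725*(-11032) - 19471)*75228 = (107286200 - 19471)*75228 = 107266729*75228 = 8069461489212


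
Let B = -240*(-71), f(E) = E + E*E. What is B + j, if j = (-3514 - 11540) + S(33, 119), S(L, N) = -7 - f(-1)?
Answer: 1979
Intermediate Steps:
f(E) = E + E²
B = 17040
S(L, N) = -7 (S(L, N) = -7 - (-1)*(1 - 1) = -7 - (-1)*0 = -7 - 1*0 = -7 + 0 = -7)
j = -15061 (j = (-3514 - 11540) - 7 = -15054 - 7 = -15061)
B + j = 17040 - 15061 = 1979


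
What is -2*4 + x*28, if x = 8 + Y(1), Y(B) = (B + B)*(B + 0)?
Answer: 272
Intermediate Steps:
Y(B) = 2*B**2 (Y(B) = (2*B)*B = 2*B**2)
x = 10 (x = 8 + 2*1**2 = 8 + 2*1 = 8 + 2 = 10)
-2*4 + x*28 = -2*4 + 10*28 = -8 + 280 = 272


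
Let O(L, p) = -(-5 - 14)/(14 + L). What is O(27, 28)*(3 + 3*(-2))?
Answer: -57/41 ≈ -1.3902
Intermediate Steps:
O(L, p) = 19/(14 + L) (O(L, p) = -(-19)/(14 + L) = 19/(14 + L))
O(27, 28)*(3 + 3*(-2)) = (19/(14 + 27))*(3 + 3*(-2)) = (19/41)*(3 - 6) = (19*(1/41))*(-3) = (19/41)*(-3) = -57/41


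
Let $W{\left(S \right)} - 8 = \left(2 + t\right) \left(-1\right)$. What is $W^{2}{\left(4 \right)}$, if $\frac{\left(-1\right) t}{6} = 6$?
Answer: $1764$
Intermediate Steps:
$t = -36$ ($t = \left(-6\right) 6 = -36$)
$W{\left(S \right)} = 42$ ($W{\left(S \right)} = 8 + \left(2 - 36\right) \left(-1\right) = 8 - -34 = 8 + 34 = 42$)
$W^{2}{\left(4 \right)} = 42^{2} = 1764$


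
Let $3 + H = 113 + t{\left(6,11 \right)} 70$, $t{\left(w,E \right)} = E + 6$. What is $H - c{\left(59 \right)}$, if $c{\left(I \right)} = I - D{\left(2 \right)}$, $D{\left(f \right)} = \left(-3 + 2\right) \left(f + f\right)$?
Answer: $1237$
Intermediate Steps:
$D{\left(f \right)} = - 2 f$
$t{\left(w,E \right)} = 6 + E$
$c{\left(I \right)} = 4 + I$ ($c{\left(I \right)} = I - \left(-2\right) 2 = I - -4 = I + 4 = 4 + I$)
$H = 1300$ ($H = -3 + \left(113 + \left(6 + 11\right) 70\right) = -3 + \left(113 + 17 \cdot 70\right) = -3 + \left(113 + 1190\right) = -3 + 1303 = 1300$)
$H - c{\left(59 \right)} = 1300 - \left(4 + 59\right) = 1300 - 63 = 1237$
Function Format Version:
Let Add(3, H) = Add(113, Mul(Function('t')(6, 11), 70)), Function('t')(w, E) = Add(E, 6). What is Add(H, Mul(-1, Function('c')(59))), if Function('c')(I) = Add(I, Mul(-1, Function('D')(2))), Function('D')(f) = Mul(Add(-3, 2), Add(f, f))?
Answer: 1237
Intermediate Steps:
Function('D')(f) = Mul(-2, f) (Function('D')(f) = Mul(-1, Mul(2, f)) = Mul(-2, f))
Function('t')(w, E) = Add(6, E)
Function('c')(I) = Add(4, I) (Function('c')(I) = Add(I, Mul(-1, Mul(-2, 2))) = Add(I, Mul(-1, -4)) = Add(I, 4) = Add(4, I))
H = 1300 (H = Add(-3, Add(113, Mul(Add(6, 11), 70))) = Add(-3, Add(113, Mul(17, 70))) = Add(-3, Add(113, 1190)) = Add(-3, 1303) = 1300)
Add(H, Mul(-1, Function('c')(59))) = Add(1300, Mul(-1, Add(4, 59))) = Add(1300, Mul(-1, 63)) = Add(1300, -63) = 1237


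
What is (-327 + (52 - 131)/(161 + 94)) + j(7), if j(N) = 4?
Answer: -82444/255 ≈ -323.31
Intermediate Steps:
(-327 + (52 - 131)/(161 + 94)) + j(7) = (-327 + (52 - 131)/(161 + 94)) + 4 = (-327 - 79/255) + 4 = -83464/255 + 4 = -82444/255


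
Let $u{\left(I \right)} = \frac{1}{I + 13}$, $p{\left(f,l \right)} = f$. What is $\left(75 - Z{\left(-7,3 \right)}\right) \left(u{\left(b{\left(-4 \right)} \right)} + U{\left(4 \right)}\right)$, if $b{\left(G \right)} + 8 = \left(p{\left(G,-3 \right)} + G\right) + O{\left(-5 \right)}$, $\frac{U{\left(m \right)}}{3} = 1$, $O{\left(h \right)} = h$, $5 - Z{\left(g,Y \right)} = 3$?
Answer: $\frac{1679}{8} \approx 209.88$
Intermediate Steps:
$Z{\left(g,Y \right)} = 2$ ($Z{\left(g,Y \right)} = 5 - 3 = 2$)
$U{\left(m \right)} = 3$ ($U{\left(m \right)} = 3 \cdot 1 = 3$)
$b{\left(G \right)} = -13 + 2 G$ ($b{\left(G \right)} = -8 + \left(\left(G + G\right) - 5\right) = -8 + \left(2 G - 5\right) = -8 + \left(-5 + 2 G\right) = -13 + 2 G$)
$u{\left(I \right)} = \frac{1}{13 + I}$
$\left(75 - Z{\left(-7,3 \right)}\right) \left(u{\left(b{\left(-4 \right)} \right)} + U{\left(4 \right)}\right) = \left(75 - 2\right) \left(\frac{1}{13 + \left(-13 + 2 \left(-4\right)\right)} + 3\right) = \left(75 - 2\right) \left(\frac{1}{13 - 21} + 3\right) = 73 \left(\frac{1}{13 - 21} + 3\right) = 73 \left(\frac{1}{-8} + 3\right) = 73 \left(- \frac{1}{8} + 3\right) = 73 \cdot \frac{23}{8} = \frac{1679}{8}$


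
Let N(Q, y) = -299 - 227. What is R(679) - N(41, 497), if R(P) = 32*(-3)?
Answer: 430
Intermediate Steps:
N(Q, y) = -526
R(P) = -96
R(679) - N(41, 497) = -96 - 1*(-526) = -96 + 526 = 430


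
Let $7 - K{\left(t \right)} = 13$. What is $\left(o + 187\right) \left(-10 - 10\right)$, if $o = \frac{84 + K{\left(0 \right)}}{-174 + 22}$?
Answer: $- \frac{70865}{19} \approx -3729.7$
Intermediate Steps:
$K{\left(t \right)} = -6$ ($K{\left(t \right)} = 7 - 13 = -6$)
$o = - \frac{39}{76}$ ($o = \frac{84 - 6}{-174 + 22} = \frac{78}{-152} = 78 \left(- \frac{1}{152}\right) = - \frac{39}{76} \approx -0.51316$)
$\left(o + 187\right) \left(-10 - 10\right) = \left(- \frac{39}{76} + 187\right) \left(-10 - 10\right) = \frac{14173 \left(-10 - 10\right)}{76} = \frac{14173}{76} \left(-20\right) = - \frac{70865}{19}$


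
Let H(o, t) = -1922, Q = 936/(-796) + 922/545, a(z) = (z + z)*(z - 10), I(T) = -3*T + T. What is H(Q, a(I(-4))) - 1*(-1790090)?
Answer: 1788168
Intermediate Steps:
I(T) = -2*T
a(z) = 2*z*(-10 + z) (a(z) = (2*z)*(-10 + z) = 2*z*(-10 + z))
Q = 55948/108455 (Q = 936*(-1/796) + 922*(1/545) = -234/199 + 922/545 = 55948/108455 ≈ 0.51586)
H(Q, a(I(-4))) - 1*(-1790090) = -1922 - 1*(-1790090) = -1922 + 1790090 = 1788168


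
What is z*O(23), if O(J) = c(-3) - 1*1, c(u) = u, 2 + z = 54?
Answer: -208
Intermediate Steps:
z = 52 (z = -2 + 54 = 52)
O(J) = -4 (O(J) = -3 - 1*1 = -3 - 1 = -4)
z*O(23) = 52*(-4) = -208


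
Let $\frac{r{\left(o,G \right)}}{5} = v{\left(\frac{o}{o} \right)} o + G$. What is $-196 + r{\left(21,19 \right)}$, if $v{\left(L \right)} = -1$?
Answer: $-206$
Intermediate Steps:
$r{\left(o,G \right)} = - 5 o + 5 G$ ($r{\left(o,G \right)} = 5 \left(- o + G\right) = 5 \left(G - o\right) = - 5 o + 5 G$)
$-196 + r{\left(21,19 \right)} = -196 + \left(\left(-5\right) 21 + 5 \cdot 19\right) = -196 + \left(-105 + 95\right) = -196 - 10 = -206$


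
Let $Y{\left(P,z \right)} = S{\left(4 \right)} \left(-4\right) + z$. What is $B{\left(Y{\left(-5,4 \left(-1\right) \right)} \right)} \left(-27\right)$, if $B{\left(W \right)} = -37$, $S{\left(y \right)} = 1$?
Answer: $999$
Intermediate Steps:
$Y{\left(P,z \right)} = -4 + z$ ($Y{\left(P,z \right)} = 1 \left(-4\right) + z = -4 + z$)
$B{\left(Y{\left(-5,4 \left(-1\right) \right)} \right)} \left(-27\right) = \left(-37\right) \left(-27\right) = 999$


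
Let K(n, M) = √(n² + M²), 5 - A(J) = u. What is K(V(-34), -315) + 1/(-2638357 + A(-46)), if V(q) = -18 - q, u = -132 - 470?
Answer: -1/2637750 + √99481 ≈ 315.41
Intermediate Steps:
u = -602
A(J) = 607 (A(J) = 5 - 1*(-602) = 5 + 602 = 607)
K(n, M) = √(M² + n²)
K(V(-34), -315) + 1/(-2638357 + A(-46)) = √((-315)² + (-18 - 1*(-34))²) + 1/(-2638357 + 607) = √(99225 + (-18 + 34)²) + 1/(-2637750) = √(99225 + 16²) - 1/2637750 = √(99225 + 256) - 1/2637750 = √99481 - 1/2637750 = -1/2637750 + √99481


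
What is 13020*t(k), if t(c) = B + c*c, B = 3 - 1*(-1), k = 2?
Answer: 104160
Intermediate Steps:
B = 4 (B = 3 + 1 = 4)
t(c) = 4 + c² (t(c) = 4 + c*c = 4 + c²)
13020*t(k) = 13020*(4 + 2²) = 13020*(4 + 4) = 13020*8 = 104160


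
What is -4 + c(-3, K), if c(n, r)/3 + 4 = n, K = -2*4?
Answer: -25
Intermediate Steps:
K = -8
c(n, r) = -12 + 3*n
-4 + c(-3, K) = -4 + (-12 + 3*(-3)) = -4 + (-12 - 9) = -4 - 21 = -25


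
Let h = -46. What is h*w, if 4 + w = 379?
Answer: -17250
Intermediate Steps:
w = 375 (w = -4 + 379 = 375)
h*w = -46*375 = -17250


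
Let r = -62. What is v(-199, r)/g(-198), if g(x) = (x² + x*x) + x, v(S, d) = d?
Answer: -31/39105 ≈ -0.00079274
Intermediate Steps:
g(x) = x + 2*x² (g(x) = (x² + x²) + x = 2*x² + x = x + 2*x²)
v(-199, r)/g(-198) = -62*(-1/(198*(1 + 2*(-198)))) = -62*(-1/(198*(1 - 396))) = -62/((-198*(-395))) = -62/78210 = -62*1/78210 = -31/39105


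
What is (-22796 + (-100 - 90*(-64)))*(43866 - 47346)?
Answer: 59633280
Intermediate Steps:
(-22796 + (-100 - 90*(-64)))*(43866 - 47346) = (-22796 + (-100 + 5760))*(-3480) = (-22796 + 5660)*(-3480) = -17136*(-3480) = 59633280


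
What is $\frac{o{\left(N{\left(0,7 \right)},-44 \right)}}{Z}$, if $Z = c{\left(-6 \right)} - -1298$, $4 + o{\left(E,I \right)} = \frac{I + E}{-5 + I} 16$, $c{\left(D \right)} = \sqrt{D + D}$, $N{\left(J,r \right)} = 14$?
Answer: $\frac{46079}{10319498} - \frac{71 i \sqrt{3}}{10319498} \approx 0.0044652 - 1.1917 \cdot 10^{-5} i$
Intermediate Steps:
$c{\left(D \right)} = \sqrt{2} \sqrt{D}$ ($c{\left(D \right)} = \sqrt{2 D} = \sqrt{2} \sqrt{D}$)
$o{\left(E,I \right)} = -4 + \frac{16 \left(E + I\right)}{-5 + I}$ ($o{\left(E,I \right)} = -4 + \frac{I + E}{-5 + I} 16 = -4 + \frac{E + I}{-5 + I} 16 = -4 + \frac{16 \left(E + I\right)}{-5 + I}$)
$Z = 1298 + 2 i \sqrt{3}$ ($Z = \sqrt{2} \sqrt{-6} - -1298 = \sqrt{2} i \sqrt{6} + 1298 = 2 i \sqrt{3} + 1298 = 1298 + 2 i \sqrt{3} \approx 1298.0 + 3.4641 i$)
$\frac{o{\left(N{\left(0,7 \right)},-44 \right)}}{Z} = \frac{4 \frac{1}{-5 - 44} \left(5 + 3 \left(-44\right) + 4 \cdot 14\right)}{1298 + 2 i \sqrt{3}} = \frac{4 \frac{1}{-49} \left(5 - 132 + 56\right)}{1298 + 2 i \sqrt{3}} = \frac{4 \left(- \frac{1}{49}\right) \left(-71\right)}{1298 + 2 i \sqrt{3}} = \frac{284}{49 \left(1298 + 2 i \sqrt{3}\right)}$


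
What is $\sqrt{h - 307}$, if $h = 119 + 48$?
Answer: $2 i \sqrt{35} \approx 11.832 i$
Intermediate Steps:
$h = 167$
$\sqrt{h - 307} = \sqrt{167 - 307} = \sqrt{-140} = 2 i \sqrt{35}$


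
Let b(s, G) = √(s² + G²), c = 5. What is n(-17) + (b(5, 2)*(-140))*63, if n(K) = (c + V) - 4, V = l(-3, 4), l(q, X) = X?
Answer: 5 - 8820*√29 ≈ -47492.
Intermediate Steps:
V = 4
b(s, G) = √(G² + s²)
n(K) = 5 (n(K) = (5 + 4) - 4 = 9 - 4 = 5)
n(-17) + (b(5, 2)*(-140))*63 = 5 + (√(2² + 5²)*(-140))*63 = 5 + (√(4 + 25)*(-140))*63 = 5 + (√29*(-140))*63 = 5 - 140*√29*63 = 5 - 8820*√29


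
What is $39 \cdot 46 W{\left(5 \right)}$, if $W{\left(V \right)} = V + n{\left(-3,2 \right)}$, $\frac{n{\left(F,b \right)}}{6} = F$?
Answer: $-23322$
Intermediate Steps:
$n{\left(F,b \right)} = 6 F$
$W{\left(V \right)} = -18 + V$ ($W{\left(V \right)} = V + 6 \left(-3\right) = V - 18 = -18 + V$)
$39 \cdot 46 W{\left(5 \right)} = 39 \cdot 46 \left(-18 + 5\right) = 1794 \left(-13\right) = -23322$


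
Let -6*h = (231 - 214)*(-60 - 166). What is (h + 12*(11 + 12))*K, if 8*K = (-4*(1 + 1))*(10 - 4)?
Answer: -5498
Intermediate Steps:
h = 1921/3 (h = -(231 - 214)*(-60 - 166)/6 = -17*(-226)/6 = -1/6*(-3842) = 1921/3 ≈ 640.33)
K = -6 (K = ((-4*(1 + 1))*(10 - 4))/8 = (-4*2*6)/8 = (-8*6)/8 = (1/8)*(-48) = -6)
(h + 12*(11 + 12))*K = (1921/3 + 12*(11 + 12))*(-6) = (1921/3 + 12*23)*(-6) = (1921/3 + 276)*(-6) = (2749/3)*(-6) = -5498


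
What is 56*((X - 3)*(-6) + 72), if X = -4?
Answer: 6384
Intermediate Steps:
56*((X - 3)*(-6) + 72) = 56*((-4 - 3)*(-6) + 72) = 56*(-7*(-6) + 72) = 56*(42 + 72) = 56*114 = 6384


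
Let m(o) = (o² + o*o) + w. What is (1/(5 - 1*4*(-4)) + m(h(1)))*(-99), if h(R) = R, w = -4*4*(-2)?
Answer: -23595/7 ≈ -3370.7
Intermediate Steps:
w = 32 (w = -16*(-2) = 32)
m(o) = 32 + 2*o² (m(o) = (o² + o*o) + 32 = (o² + o²) + 32 = 2*o² + 32 = 32 + 2*o²)
(1/(5 - 1*4*(-4)) + m(h(1)))*(-99) = (1/(5 - 1*4*(-4)) + (32 + 2*1²))*(-99) = (1/(5 - 4*(-4)) + (32 + 2*1))*(-99) = (1/(5 + 16) + (32 + 2))*(-99) = (1/21 + 34)*(-99) = (715/21)*(-99) = -23595/7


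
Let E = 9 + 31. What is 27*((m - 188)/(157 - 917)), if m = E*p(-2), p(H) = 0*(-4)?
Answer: 1269/190 ≈ 6.6789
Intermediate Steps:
p(H) = 0
E = 40
m = 0 (m = 40*0 = 0)
27*((m - 188)/(157 - 917)) = 27*((0 - 188)/(157 - 917)) = 27*(-188/(-760)) = 27*(-188*(-1/760)) = 27*(47/190) = 1269/190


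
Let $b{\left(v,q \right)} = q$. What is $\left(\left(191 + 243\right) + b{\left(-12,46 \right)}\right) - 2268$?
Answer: $-1788$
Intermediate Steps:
$\left(\left(191 + 243\right) + b{\left(-12,46 \right)}\right) - 2268 = \left(\left(191 + 243\right) + 46\right) - 2268 = \left(434 + 46\right) - 2268 = 480 - 2268 = -1788$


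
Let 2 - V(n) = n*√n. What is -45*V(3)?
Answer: -90 + 135*√3 ≈ 143.83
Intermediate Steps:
V(n) = 2 - n^(3/2) (V(n) = 2 - n*√n = 2 - n^(3/2))
-45*V(3) = -45*(2 - 3^(3/2)) = -45*(2 - 3*√3) = -90 + 135*√3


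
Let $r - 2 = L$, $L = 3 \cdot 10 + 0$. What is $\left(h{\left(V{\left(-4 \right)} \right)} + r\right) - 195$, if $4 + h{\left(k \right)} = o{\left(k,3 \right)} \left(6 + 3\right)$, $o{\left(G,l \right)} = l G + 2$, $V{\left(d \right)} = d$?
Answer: $-257$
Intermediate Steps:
$o{\left(G,l \right)} = 2 + G l$ ($o{\left(G,l \right)} = G l + 2 = 2 + G l$)
$h{\left(k \right)} = 14 + 27 k$ ($h{\left(k \right)} = -4 + \left(2 + k 3\right) \left(6 + 3\right) = -4 + \left(2 + 3 k\right) 9 = -4 + \left(18 + 27 k\right) = 14 + 27 k$)
$L = 30$ ($L = 30 + 0 = 30$)
$r = 32$ ($r = 2 + 30 = 32$)
$\left(h{\left(V{\left(-4 \right)} \right)} + r\right) - 195 = \left(\left(14 + 27 \left(-4\right)\right) + 32\right) - 195 = \left(\left(14 - 108\right) + 32\right) - 195 = \left(-94 + 32\right) - 195 = -62 - 195 = -257$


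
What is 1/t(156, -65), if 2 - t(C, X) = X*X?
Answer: -1/4223 ≈ -0.00023680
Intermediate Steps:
t(C, X) = 2 - X² (t(C, X) = 2 - X*X = 2 - X²)
1/t(156, -65) = 1/(2 - 1*(-65)²) = 1/(2 - 1*4225) = 1/(2 - 4225) = 1/(-4223) = -1/4223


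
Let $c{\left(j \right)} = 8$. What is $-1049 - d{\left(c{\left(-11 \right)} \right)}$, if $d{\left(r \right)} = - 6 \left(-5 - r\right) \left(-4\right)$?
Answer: $-737$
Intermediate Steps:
$d{\left(r \right)} = -120 - 24 r$ ($d{\left(r \right)} = \left(30 + 6 r\right) \left(-4\right) = -120 - 24 r$)
$-1049 - d{\left(c{\left(-11 \right)} \right)} = -1049 - \left(-120 - 192\right) = -1049 - -312 = -1049 + 312 = -737$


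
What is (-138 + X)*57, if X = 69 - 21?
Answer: -5130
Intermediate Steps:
X = 48
(-138 + X)*57 = (-138 + 48)*57 = -90*57 = -5130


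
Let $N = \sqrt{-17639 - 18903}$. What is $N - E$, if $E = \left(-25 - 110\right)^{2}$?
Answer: $-18225 + 11 i \sqrt{302} \approx -18225.0 + 191.16 i$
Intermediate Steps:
$E = 18225$ ($E = \left(-135\right)^{2} = 18225$)
$N = 11 i \sqrt{302}$ ($N = \sqrt{-36542} = 11 i \sqrt{302} \approx 191.16 i$)
$N - E = 11 i \sqrt{302} - 18225 = -18225 + 11 i \sqrt{302}$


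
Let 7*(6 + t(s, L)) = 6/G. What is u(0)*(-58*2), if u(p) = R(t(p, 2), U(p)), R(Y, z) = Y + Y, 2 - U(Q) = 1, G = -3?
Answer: 10208/7 ≈ 1458.3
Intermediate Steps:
U(Q) = 1 (U(Q) = 2 - 1*1 = 2 - 1 = 1)
t(s, L) = -44/7 (t(s, L) = -6 + (6/(-3))/7 = -6 + (6*(-⅓))/7 = -6 + (⅐)*(-2) = -6 - 2/7 = -44/7)
R(Y, z) = 2*Y
u(p) = -88/7 (u(p) = 2*(-44/7) = -88/7)
u(0)*(-58*2) = -(-5104)*2/7 = -88/7*(-116) = 10208/7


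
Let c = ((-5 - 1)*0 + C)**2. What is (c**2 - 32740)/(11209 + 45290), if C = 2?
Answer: -10908/18833 ≈ -0.57920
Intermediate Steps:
c = 4 (c = ((-5 - 1)*0 + 2)**2 = (-6*0 + 2)**2 = (0 + 2)**2 = 2**2 = 4)
(c**2 - 32740)/(11209 + 45290) = (4**2 - 32740)/(11209 + 45290) = (16 - 32740)/56499 = -32724*1/56499 = -10908/18833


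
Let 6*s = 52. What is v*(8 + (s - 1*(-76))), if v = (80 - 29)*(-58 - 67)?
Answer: -590750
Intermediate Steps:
s = 26/3 (s = (⅙)*52 = 26/3 ≈ 8.6667)
v = -6375 (v = 51*(-125) = -6375)
v*(8 + (s - 1*(-76))) = -6375*(8 + (26/3 - 1*(-76))) = -6375*(8 + (26/3 + 76)) = -6375*(8 + 254/3) = -6375*278/3 = -590750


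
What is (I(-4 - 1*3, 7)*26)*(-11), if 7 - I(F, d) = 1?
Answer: -1716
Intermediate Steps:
I(F, d) = 6 (I(F, d) = 7 - 1*1 = 7 - 1 = 6)
(I(-4 - 1*3, 7)*26)*(-11) = (6*26)*(-11) = 156*(-11) = -1716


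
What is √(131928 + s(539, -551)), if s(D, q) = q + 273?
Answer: 5*√5266 ≈ 362.84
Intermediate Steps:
s(D, q) = 273 + q
√(131928 + s(539, -551)) = √(131928 + (273 - 551)) = √(131928 - 278) = √131650 = 5*√5266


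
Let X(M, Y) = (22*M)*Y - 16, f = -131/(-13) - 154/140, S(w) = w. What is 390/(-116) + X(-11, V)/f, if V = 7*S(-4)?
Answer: 50742835/67686 ≈ 749.68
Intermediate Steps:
f = 1167/130 (f = -131*(-1/13) - 154*1/140 = 131/13 - 11/10 = 1167/130 ≈ 8.9769)
V = -28 (V = 7*(-4) = -28)
X(M, Y) = -16 + 22*M*Y (X(M, Y) = 22*M*Y - 16 = -16 + 22*M*Y)
390/(-116) + X(-11, V)/f = 390/(-116) + (-16 + 22*(-11)*(-28))/(1167/130) = 390*(-1/116) + (-16 + 6776)*(130/1167) = -195/58 + 6760*(130/1167) = -195/58 + 878800/1167 = 50742835/67686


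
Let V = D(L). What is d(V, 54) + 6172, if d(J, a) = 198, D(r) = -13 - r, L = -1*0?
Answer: 6370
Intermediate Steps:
L = 0
V = -13 (V = -13 - 1*0 = -13 + 0 = -13)
d(V, 54) + 6172 = 198 + 6172 = 6370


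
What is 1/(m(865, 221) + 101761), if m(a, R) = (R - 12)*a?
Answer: 1/282546 ≈ 3.5392e-6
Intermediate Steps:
m(a, R) = a*(-12 + R) (m(a, R) = (-12 + R)*a = a*(-12 + R))
1/(m(865, 221) + 101761) = 1/(865*(-12 + 221) + 101761) = 1/(865*209 + 101761) = 1/(180785 + 101761) = 1/282546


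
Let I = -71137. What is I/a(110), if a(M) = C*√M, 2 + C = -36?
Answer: 6467*√110/380 ≈ 178.49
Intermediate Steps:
C = -38 (C = -2 - 36 = -38)
a(M) = -38*√M
I/a(110) = -71137*(-√110/4180) = -(-6467)*√110/380 = 6467*√110/380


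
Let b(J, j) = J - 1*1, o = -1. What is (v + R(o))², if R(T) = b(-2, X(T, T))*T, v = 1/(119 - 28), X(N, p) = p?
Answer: 75076/8281 ≈ 9.0661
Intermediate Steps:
b(J, j) = -1 + J (b(J, j) = J - 1 = -1 + J)
v = 1/91 ≈ 0.010989
R(T) = -3*T (R(T) = (-1 - 2)*T = -3*T)
(v + R(o))² = (1/91 - 3*(-1))² = (1/91 + 3)² = (274/91)² = 75076/8281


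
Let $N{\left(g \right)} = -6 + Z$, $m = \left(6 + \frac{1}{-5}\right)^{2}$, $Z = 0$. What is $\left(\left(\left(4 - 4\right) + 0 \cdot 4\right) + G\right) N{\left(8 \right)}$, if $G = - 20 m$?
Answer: $\frac{20184}{5} \approx 4036.8$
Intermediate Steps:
$m = \frac{841}{25}$ ($m = \left(6 - \frac{1}{5}\right)^{2} = \left(\frac{29}{5}\right)^{2} = \frac{841}{25} \approx 33.64$)
$G = - \frac{3364}{5}$ ($G = \left(-20\right) \frac{841}{25} = - \frac{3364}{5} \approx -672.8$)
$N{\left(g \right)} = -6$ ($N{\left(g \right)} = -6 + 0 = -6$)
$\left(\left(\left(4 - 4\right) + 0 \cdot 4\right) + G\right) N{\left(8 \right)} = \left(\left(\left(4 - 4\right) + 0 \cdot 4\right) - \frac{3364}{5}\right) \left(-6\right) = \left(\left(0 + 0\right) - \frac{3364}{5}\right) \left(-6\right) = \left(0 - \frac{3364}{5}\right) \left(-6\right) = \left(- \frac{3364}{5}\right) \left(-6\right) = \frac{20184}{5}$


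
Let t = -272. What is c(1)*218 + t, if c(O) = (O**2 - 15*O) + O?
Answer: -3106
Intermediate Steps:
c(O) = O**2 - 14*O
c(1)*218 + t = (1*(-14 + 1))*218 - 272 = (1*(-13))*218 - 272 = -13*218 - 272 = -2834 - 272 = -3106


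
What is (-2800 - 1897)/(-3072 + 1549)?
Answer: 4697/1523 ≈ 3.0840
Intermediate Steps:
(-2800 - 1897)/(-3072 + 1549) = -4697/(-1523) = -4697*(-1/1523) = 4697/1523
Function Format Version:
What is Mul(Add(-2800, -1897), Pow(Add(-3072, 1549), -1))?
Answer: Rational(4697, 1523) ≈ 3.0840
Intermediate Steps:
Mul(Add(-2800, -1897), Pow(Add(-3072, 1549), -1)) = Mul(-4697, Pow(-1523, -1)) = Mul(-4697, Rational(-1, 1523)) = Rational(4697, 1523)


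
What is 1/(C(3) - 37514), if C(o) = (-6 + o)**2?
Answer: -1/37505 ≈ -2.6663e-5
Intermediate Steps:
1/(C(3) - 37514) = 1/((-6 + 3)**2 - 37514) = 1/((-3)**2 - 37514) = 1/(9 - 37514) = 1/(-37505) = -1/37505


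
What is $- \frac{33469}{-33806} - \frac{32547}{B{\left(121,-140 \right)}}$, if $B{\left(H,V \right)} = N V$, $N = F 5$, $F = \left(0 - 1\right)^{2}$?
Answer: $\frac{561856091}{11832100} \approx 47.486$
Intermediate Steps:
$F = 1$ ($F = \left(-1\right)^{2} = 1$)
$N = 5$ ($N = 1 \cdot 5 = 5$)
$B{\left(H,V \right)} = 5 V$
$- \frac{33469}{-33806} - \frac{32547}{B{\left(121,-140 \right)}} = - \frac{33469}{-33806} - \frac{32547}{5 \left(-140\right)} = \left(-33469\right) \left(- \frac{1}{33806}\right) - \frac{32547}{-700} = \frac{33469}{33806} - - \frac{32547}{700} = \frac{33469}{33806} + \frac{32547}{700} = \frac{561856091}{11832100}$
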